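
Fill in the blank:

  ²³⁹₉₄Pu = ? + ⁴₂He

Conserve mass number: 239 = A + 4, so A = 235.
Conserve atomic number: 94 = Z + 2, so Z = 92.
Z = 92 is uranium, so the species is ²³⁵₉₂U.

U-235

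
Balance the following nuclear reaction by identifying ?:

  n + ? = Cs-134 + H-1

Ba-134

Conserve mass number: 1 + A = 134 + 1, so A = 134.
Conserve atomic number: 0 + Z = 55 + 1, so Z = 56.
Z = 56 is barium, so the species is Ba-134.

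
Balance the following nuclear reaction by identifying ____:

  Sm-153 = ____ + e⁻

Eu-153

Conserve mass number: 153 = A + 0, so A = 153.
Conserve atomic number: 62 = Z − 1, so Z = 63.
Z = 63 is europium, so the species is Eu-153.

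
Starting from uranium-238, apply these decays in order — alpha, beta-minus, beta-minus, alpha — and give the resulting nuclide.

Th-230

Start: (A, Z) = (238, 92).
After α: (234, 90).
After β⁻: (234, 91).
After β⁻: (234, 92).
After α: (230, 90).
Z = 90 is thorium.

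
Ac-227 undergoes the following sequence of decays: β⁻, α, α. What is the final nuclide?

Start: (A, Z) = (227, 89).
After β⁻: (227, 90).
After α: (223, 88).
After α: (219, 86).
Z = 86 is radon.

Rn-219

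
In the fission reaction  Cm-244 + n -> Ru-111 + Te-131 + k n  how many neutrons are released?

3

Conserve mass number: 245 = 111 + 131 + k, so k = 245 − 242 = 3.
Check atomic number: 96 = 44 + 52 + 0 = 96. ✓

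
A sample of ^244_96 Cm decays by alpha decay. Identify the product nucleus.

Pu-240

Alpha decay: mass number changes by -4, atomic number by -2.
A: 244 − 4 = 240; Z: 96 − 2 = 94.
Z = 94 is plutonium, so the daughter is ^240_94 Pu.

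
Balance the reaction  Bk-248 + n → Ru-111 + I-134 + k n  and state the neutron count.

Conserve mass number: 249 = 111 + 134 + k, so k = 249 − 245 = 4.
Check atomic number: 97 = 44 + 53 + 0 = 97. ✓

4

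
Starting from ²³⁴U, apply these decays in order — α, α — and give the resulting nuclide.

Ra-226

Start: (A, Z) = (234, 92).
After α: (230, 90).
After α: (226, 88).
Z = 88 is radium.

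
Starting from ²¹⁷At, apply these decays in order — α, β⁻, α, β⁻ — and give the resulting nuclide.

Start: (A, Z) = (217, 85).
After α: (213, 83).
After β⁻: (213, 84).
After α: (209, 82).
After β⁻: (209, 83).
Z = 83 is bismuth.

Bi-209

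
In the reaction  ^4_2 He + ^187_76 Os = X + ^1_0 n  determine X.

Conserve mass number: 4 + 187 = A + 1, so A = 190.
Conserve atomic number: 2 + 76 = Z + 0, so Z = 78.
Z = 78 is platinum, so the species is ^190_78 Pt.

Pt-190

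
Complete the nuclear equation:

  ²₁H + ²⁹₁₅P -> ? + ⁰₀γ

Conserve mass number: 2 + 29 = A + 0, so A = 31.
Conserve atomic number: 1 + 15 = Z + 0, so Z = 16.
Z = 16 is sulfur, so the species is ³¹₁₆S.

S-31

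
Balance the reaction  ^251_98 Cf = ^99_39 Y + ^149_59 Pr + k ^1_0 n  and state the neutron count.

3

Conserve mass number: 251 = 99 + 149 + k, so k = 251 − 248 = 3.
Check atomic number: 98 = 39 + 59 + 0 = 98. ✓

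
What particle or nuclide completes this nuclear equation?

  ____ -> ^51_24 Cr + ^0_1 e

Mn-51

Conserve mass number: A = 51 + 0, so A = 51.
Conserve atomic number: Z = 24 + 1, so Z = 25.
Z = 25 is manganese, so the species is ^51_25 Mn.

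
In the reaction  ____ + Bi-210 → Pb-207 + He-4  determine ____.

proton

Conserve mass number: A + 210 = 207 + 4, so A = 1.
Conserve atomic number: Z + 83 = 82 + 2, so Z = 1.
A = 1 and Z = 1 is H-1 — a proton.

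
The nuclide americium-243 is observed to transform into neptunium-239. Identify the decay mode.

ΔA = 239 − 243 = -4; ΔZ = 93 − 95 = -2.
A drops by 4 and Z drops by 2 — the signature of alpha emission.

alpha decay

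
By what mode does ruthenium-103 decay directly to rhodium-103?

ΔA = 103 − 103 = 0; ΔZ = 45 − 44 = +1.
A is unchanged and Z rises by 1 — a neutron has become a proton (β⁻ decay).

beta-minus decay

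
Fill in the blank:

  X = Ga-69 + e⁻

Zn-69

Conserve mass number: A = 69 + 0, so A = 69.
Conserve atomic number: Z = 31 − 1, so Z = 30.
Z = 30 is zinc, so the species is Zn-69.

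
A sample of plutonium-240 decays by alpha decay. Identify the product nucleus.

Alpha decay: mass number changes by -4, atomic number by -2.
A: 240 − 4 = 236; Z: 94 − 2 = 92.
Z = 92 is uranium, so the daughter is uranium-236.

U-236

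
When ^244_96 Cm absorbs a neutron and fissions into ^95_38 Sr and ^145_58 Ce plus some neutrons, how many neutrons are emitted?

5

Conserve mass number: 245 = 95 + 145 + k, so k = 245 − 240 = 5.
Check atomic number: 96 = 38 + 58 + 0 = 96. ✓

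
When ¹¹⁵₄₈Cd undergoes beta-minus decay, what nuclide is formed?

In-115

Beta-minus decay: mass number changes by +0, atomic number by +1.
A: 115 = 115; Z: 48 + 1 = 49.
Z = 49 is indium, so the daughter is ¹¹⁵₄₉In.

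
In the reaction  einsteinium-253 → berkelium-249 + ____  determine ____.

Conserve mass number: 253 = 249 + A, so A = 4.
Conserve atomic number: 99 = 97 + Z, so Z = 2.
A = 4 and Z = 2 is helium-4 — an alpha particle.

alpha particle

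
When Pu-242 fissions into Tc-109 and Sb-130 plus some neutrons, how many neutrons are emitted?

Conserve mass number: 242 = 109 + 130 + k, so k = 242 − 239 = 3.
Check atomic number: 94 = 43 + 51 + 0 = 94. ✓

3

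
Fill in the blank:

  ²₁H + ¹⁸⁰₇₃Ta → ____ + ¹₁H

Ta-181

Conserve mass number: 2 + 180 = A + 1, so A = 181.
Conserve atomic number: 1 + 73 = Z + 1, so Z = 73.
Z = 73 is tantalum, so the species is ¹⁸¹₇₃Ta.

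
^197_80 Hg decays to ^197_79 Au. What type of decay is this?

beta-plus decay or electron capture

ΔA = 197 − 197 = 0; ΔZ = 79 − 80 = -1.
A is unchanged and Z drops by 1 — a proton has become a neutron (β⁺ emission or electron capture).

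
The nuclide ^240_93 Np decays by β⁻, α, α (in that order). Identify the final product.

Start: (A, Z) = (240, 93).
After β⁻: (240, 94).
After α: (236, 92).
After α: (232, 90).
Z = 90 is thorium.

Th-232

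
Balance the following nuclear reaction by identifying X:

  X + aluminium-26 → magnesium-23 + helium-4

Conserve mass number: A + 26 = 23 + 4, so A = 1.
Conserve atomic number: Z + 13 = 12 + 2, so Z = 1.
A = 1 and Z = 1 is hydrogen-1 — a proton.

proton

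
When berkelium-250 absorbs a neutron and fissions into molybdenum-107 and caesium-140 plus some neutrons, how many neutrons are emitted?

4

Conserve mass number: 251 = 107 + 140 + k, so k = 251 − 247 = 4.
Check atomic number: 97 = 42 + 55 + 0 = 97. ✓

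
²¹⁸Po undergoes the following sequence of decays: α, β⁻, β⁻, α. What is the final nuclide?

Pb-210

Start: (A, Z) = (218, 84).
After α: (214, 82).
After β⁻: (214, 83).
After β⁻: (214, 84).
After α: (210, 82).
Z = 82 is lead.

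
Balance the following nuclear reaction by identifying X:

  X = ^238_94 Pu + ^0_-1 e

Conserve mass number: A = 238 + 0, so A = 238.
Conserve atomic number: Z = 94 − 1, so Z = 93.
Z = 93 is neptunium, so the species is ^238_93 Np.

Np-238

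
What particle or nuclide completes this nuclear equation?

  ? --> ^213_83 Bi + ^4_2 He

Conserve mass number: A = 213 + 4, so A = 217.
Conserve atomic number: Z = 83 + 2, so Z = 85.
Z = 85 is astatine, so the species is ^217_85 At.

At-217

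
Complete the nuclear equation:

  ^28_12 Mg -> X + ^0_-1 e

Al-28

Conserve mass number: 28 = A + 0, so A = 28.
Conserve atomic number: 12 = Z − 1, so Z = 13.
Z = 13 is aluminium, so the species is ^28_13 Al.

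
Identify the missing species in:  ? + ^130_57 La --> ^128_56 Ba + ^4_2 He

Conserve mass number: A + 130 = 128 + 4, so A = 2.
Conserve atomic number: Z + 57 = 56 + 2, so Z = 1.
A = 2 and Z = 1 is ^2_1 H — a deuteron.

deuteron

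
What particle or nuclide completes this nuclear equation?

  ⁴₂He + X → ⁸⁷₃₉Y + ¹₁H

Sr-84

Conserve mass number: 4 + A = 87 + 1, so A = 84.
Conserve atomic number: 2 + Z = 39 + 1, so Z = 38.
Z = 38 is strontium, so the species is ⁸⁴₃₈Sr.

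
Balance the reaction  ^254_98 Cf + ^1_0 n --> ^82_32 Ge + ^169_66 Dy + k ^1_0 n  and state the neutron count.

Conserve mass number: 255 = 82 + 169 + k, so k = 255 − 251 = 4.
Check atomic number: 98 = 32 + 66 + 0 = 98. ✓

4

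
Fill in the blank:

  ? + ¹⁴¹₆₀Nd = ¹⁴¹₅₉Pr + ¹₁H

Conserve mass number: A + 141 = 141 + 1, so A = 1.
Conserve atomic number: Z + 60 = 59 + 1, so Z = 0.
A = 1 and Z = 0 is ¹₀n — a neutron.

neutron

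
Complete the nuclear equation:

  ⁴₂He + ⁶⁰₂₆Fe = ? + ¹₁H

Conserve mass number: 4 + 60 = A + 1, so A = 63.
Conserve atomic number: 2 + 26 = Z + 1, so Z = 27.
Z = 27 is cobalt, so the species is ⁶³₂₇Co.

Co-63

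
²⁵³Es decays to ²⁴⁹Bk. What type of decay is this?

alpha decay

ΔA = 249 − 253 = -4; ΔZ = 97 − 99 = -2.
A drops by 4 and Z drops by 2 — the signature of alpha emission.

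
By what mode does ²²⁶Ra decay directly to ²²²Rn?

ΔA = 222 − 226 = -4; ΔZ = 86 − 88 = -2.
A drops by 4 and Z drops by 2 — the signature of alpha emission.

alpha decay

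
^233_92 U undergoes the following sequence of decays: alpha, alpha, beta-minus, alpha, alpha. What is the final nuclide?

Start: (A, Z) = (233, 92).
After α: (229, 90).
After α: (225, 88).
After β⁻: (225, 89).
After α: (221, 87).
After α: (217, 85).
Z = 85 is astatine.

At-217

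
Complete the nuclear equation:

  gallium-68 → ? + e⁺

Conserve mass number: 68 = A + 0, so A = 68.
Conserve atomic number: 31 = Z + 1, so Z = 30.
Z = 30 is zinc, so the species is zinc-68.

Zn-68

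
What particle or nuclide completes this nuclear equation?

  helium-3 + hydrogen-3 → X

Conserve mass number: 3 + 3 = A, so A = 6.
Conserve atomic number: 2 + 1 = Z, so Z = 3.
Z = 3 is lithium, so the species is lithium-6.

Li-6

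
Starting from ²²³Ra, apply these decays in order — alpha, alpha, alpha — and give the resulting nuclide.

Pb-211

Start: (A, Z) = (223, 88).
After α: (219, 86).
After α: (215, 84).
After α: (211, 82).
Z = 82 is lead.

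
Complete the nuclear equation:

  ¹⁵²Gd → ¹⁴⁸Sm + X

Conserve mass number: 152 = 148 + A, so A = 4.
Conserve atomic number: 64 = 62 + Z, so Z = 2.
A = 4 and Z = 2 is ⁴He — an alpha particle.

alpha particle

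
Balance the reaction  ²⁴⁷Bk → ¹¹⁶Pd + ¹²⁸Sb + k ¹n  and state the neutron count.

Conserve mass number: 247 = 116 + 128 + k, so k = 247 − 244 = 3.
Check atomic number: 97 = 46 + 51 + 0 = 97. ✓

3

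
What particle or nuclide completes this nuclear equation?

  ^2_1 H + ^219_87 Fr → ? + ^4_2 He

Conserve mass number: 2 + 219 = A + 4, so A = 217.
Conserve atomic number: 1 + 87 = Z + 2, so Z = 86.
Z = 86 is radon, so the species is ^217_86 Rn.

Rn-217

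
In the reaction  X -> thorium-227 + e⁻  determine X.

Ac-227

Conserve mass number: A = 227 + 0, so A = 227.
Conserve atomic number: Z = 90 − 1, so Z = 89.
Z = 89 is actinium, so the species is actinium-227.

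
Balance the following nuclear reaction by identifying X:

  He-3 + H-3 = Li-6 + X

Conserve mass number: 3 + 3 = 6 + A, so A = 0.
Conserve atomic number: 2 + 1 = 3 + Z, so Z = 0.
A = 0 and Z = 0 is γ — a gamma ray.

gamma ray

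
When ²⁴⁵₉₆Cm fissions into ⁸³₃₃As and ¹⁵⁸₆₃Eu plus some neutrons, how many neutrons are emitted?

4

Conserve mass number: 245 = 83 + 158 + k, so k = 245 − 241 = 4.
Check atomic number: 96 = 33 + 63 + 0 = 96. ✓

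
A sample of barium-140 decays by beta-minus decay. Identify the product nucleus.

Beta-minus decay: mass number changes by +0, atomic number by +1.
A: 140 = 140; Z: 56 + 1 = 57.
Z = 57 is lanthanum, so the daughter is lanthanum-140.

La-140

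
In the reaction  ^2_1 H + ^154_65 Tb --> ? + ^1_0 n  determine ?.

Dy-155

Conserve mass number: 2 + 154 = A + 1, so A = 155.
Conserve atomic number: 1 + 65 = Z + 0, so Z = 66.
Z = 66 is dysprosium, so the species is ^155_66 Dy.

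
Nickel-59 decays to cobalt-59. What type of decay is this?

beta-plus decay or electron capture

ΔA = 59 − 59 = 0; ΔZ = 27 − 28 = -1.
A is unchanged and Z drops by 1 — a proton has become a neutron (β⁺ emission or electron capture).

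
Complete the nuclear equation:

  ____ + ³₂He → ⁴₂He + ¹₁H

Conserve mass number: A + 3 = 4 + 1, so A = 2.
Conserve atomic number: Z + 2 = 2 + 1, so Z = 1.
A = 2 and Z = 1 is ²₁H — a deuteron.

deuteron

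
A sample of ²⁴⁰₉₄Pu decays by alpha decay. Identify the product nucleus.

Alpha decay: mass number changes by -4, atomic number by -2.
A: 240 − 4 = 236; Z: 94 − 2 = 92.
Z = 92 is uranium, so the daughter is ²³⁶₉₂U.

U-236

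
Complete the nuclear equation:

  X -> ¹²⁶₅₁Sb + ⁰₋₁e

Conserve mass number: A = 126 + 0, so A = 126.
Conserve atomic number: Z = 51 − 1, so Z = 50.
Z = 50 is tin, so the species is ¹²⁶₅₀Sn.

Sn-126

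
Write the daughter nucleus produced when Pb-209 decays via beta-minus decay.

Bi-209

Beta-minus decay: mass number changes by +0, atomic number by +1.
A: 209 = 209; Z: 82 + 1 = 83.
Z = 83 is bismuth, so the daughter is Bi-209.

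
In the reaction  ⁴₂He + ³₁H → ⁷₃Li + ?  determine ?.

Conserve mass number: 4 + 3 = 7 + A, so A = 0.
Conserve atomic number: 2 + 1 = 3 + Z, so Z = 0.
A = 0 and Z = 0 is ⁰₀γ — a gamma ray.

gamma ray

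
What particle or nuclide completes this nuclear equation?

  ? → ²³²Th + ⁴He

Conserve mass number: A = 232 + 4, so A = 236.
Conserve atomic number: Z = 90 + 2, so Z = 92.
Z = 92 is uranium, so the species is ²³⁶U.

U-236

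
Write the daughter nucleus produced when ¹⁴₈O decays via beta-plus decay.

Beta-plus decay: mass number changes by +0, atomic number by -1.
A: 14 = 14; Z: 8 − 1 = 7.
Z = 7 is nitrogen, so the daughter is ¹⁴₇N.

N-14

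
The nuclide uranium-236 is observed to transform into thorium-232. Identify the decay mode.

ΔA = 232 − 236 = -4; ΔZ = 90 − 92 = -2.
A drops by 4 and Z drops by 2 — the signature of alpha emission.

alpha decay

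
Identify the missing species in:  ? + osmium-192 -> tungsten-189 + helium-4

Conserve mass number: A + 192 = 189 + 4, so A = 1.
Conserve atomic number: Z + 76 = 74 + 2, so Z = 0.
A = 1 and Z = 0 is neutron — a neutron.

neutron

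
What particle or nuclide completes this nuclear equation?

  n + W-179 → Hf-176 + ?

alpha particle

Conserve mass number: 1 + 179 = 176 + A, so A = 4.
Conserve atomic number: 0 + 74 = 72 + Z, so Z = 2.
A = 4 and Z = 2 is He-4 — an alpha particle.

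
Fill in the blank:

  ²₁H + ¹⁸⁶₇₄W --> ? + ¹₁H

Conserve mass number: 2 + 186 = A + 1, so A = 187.
Conserve atomic number: 1 + 74 = Z + 1, so Z = 74.
Z = 74 is tungsten, so the species is ¹⁸⁷₇₄W.

W-187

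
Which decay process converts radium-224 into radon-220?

alpha decay

ΔA = 220 − 224 = -4; ΔZ = 86 − 88 = -2.
A drops by 4 and Z drops by 2 — the signature of alpha emission.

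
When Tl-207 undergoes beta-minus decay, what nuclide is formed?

Beta-minus decay: mass number changes by +0, atomic number by +1.
A: 207 = 207; Z: 81 + 1 = 82.
Z = 82 is lead, so the daughter is Pb-207.

Pb-207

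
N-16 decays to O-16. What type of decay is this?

beta-minus decay

ΔA = 16 − 16 = 0; ΔZ = 8 − 7 = +1.
A is unchanged and Z rises by 1 — a neutron has become a proton (β⁻ decay).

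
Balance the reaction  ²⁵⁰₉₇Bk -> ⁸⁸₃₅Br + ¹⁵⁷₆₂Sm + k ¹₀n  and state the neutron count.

Conserve mass number: 250 = 88 + 157 + k, so k = 250 − 245 = 5.
Check atomic number: 97 = 35 + 62 + 0 = 97. ✓

5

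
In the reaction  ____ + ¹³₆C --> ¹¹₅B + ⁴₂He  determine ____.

deuteron

Conserve mass number: A + 13 = 11 + 4, so A = 2.
Conserve atomic number: Z + 6 = 5 + 2, so Z = 1.
A = 2 and Z = 1 is ²₁H — a deuteron.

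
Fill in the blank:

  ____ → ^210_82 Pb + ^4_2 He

Po-214

Conserve mass number: A = 210 + 4, so A = 214.
Conserve atomic number: Z = 82 + 2, so Z = 84.
Z = 84 is polonium, so the species is ^214_84 Po.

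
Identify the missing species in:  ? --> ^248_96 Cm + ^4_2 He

Cf-252

Conserve mass number: A = 248 + 4, so A = 252.
Conserve atomic number: Z = 96 + 2, so Z = 98.
Z = 98 is californium, so the species is ^252_98 Cf.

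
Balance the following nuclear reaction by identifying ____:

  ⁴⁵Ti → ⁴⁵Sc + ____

positron

Conserve mass number: 45 = 45 + A, so A = 0.
Conserve atomic number: 22 = 21 + Z, so Z = 1.
A = 0 and Z = 1 is e⁺ — a positron.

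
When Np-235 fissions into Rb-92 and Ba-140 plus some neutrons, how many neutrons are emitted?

Conserve mass number: 235 = 92 + 140 + k, so k = 235 − 232 = 3.
Check atomic number: 93 = 37 + 56 + 0 = 93. ✓

3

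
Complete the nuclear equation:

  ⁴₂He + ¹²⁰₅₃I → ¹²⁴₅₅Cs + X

gamma ray

Conserve mass number: 4 + 120 = 124 + A, so A = 0.
Conserve atomic number: 2 + 53 = 55 + Z, so Z = 0.
A = 0 and Z = 0 is ⁰₀γ — a gamma ray.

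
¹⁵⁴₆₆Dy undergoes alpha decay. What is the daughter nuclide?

Gd-150

Alpha decay: mass number changes by -4, atomic number by -2.
A: 154 − 4 = 150; Z: 66 − 2 = 64.
Z = 64 is gadolinium, so the daughter is ¹⁵⁰₆₄Gd.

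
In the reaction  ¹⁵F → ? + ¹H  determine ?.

O-14

Conserve mass number: 15 = A + 1, so A = 14.
Conserve atomic number: 9 = Z + 1, so Z = 8.
Z = 8 is oxygen, so the species is ¹⁴O.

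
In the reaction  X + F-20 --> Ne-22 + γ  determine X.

deuteron

Conserve mass number: A + 20 = 22 + 0, so A = 2.
Conserve atomic number: Z + 9 = 10 + 0, so Z = 1.
A = 2 and Z = 1 is H-2 — a deuteron.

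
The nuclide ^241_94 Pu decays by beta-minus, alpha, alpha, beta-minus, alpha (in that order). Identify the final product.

Th-229

Start: (A, Z) = (241, 94).
After β⁻: (241, 95).
After α: (237, 93).
After α: (233, 91).
After β⁻: (233, 92).
After α: (229, 90).
Z = 90 is thorium.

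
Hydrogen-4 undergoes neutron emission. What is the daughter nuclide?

H-3

Neutron emission: mass number changes by -1, atomic number by +0.
A: 4 − 1 = 3; Z: 1 = 1.
Z = 1 is hydrogen, so the daughter is hydrogen-3.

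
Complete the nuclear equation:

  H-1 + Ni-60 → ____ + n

Cu-60

Conserve mass number: 1 + 60 = A + 1, so A = 60.
Conserve atomic number: 1 + 28 = Z + 0, so Z = 29.
Z = 29 is copper, so the species is Cu-60.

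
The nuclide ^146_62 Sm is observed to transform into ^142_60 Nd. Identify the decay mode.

ΔA = 142 − 146 = -4; ΔZ = 60 − 62 = -2.
A drops by 4 and Z drops by 2 — the signature of alpha emission.

alpha decay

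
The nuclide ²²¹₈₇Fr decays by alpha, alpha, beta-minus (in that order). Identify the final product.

Start: (A, Z) = (221, 87).
After α: (217, 85).
After α: (213, 83).
After β⁻: (213, 84).
Z = 84 is polonium.

Po-213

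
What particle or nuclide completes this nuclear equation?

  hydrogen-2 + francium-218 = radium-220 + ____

gamma ray

Conserve mass number: 2 + 218 = 220 + A, so A = 0.
Conserve atomic number: 1 + 87 = 88 + Z, so Z = 0.
A = 0 and Z = 0 is γ — a gamma ray.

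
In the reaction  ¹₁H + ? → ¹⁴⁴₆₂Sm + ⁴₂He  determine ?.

Eu-147

Conserve mass number: 1 + A = 144 + 4, so A = 147.
Conserve atomic number: 1 + Z = 62 + 2, so Z = 63.
Z = 63 is europium, so the species is ¹⁴⁷₆₃Eu.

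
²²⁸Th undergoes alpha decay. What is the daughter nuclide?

Ra-224

Alpha decay: mass number changes by -4, atomic number by -2.
A: 228 − 4 = 224; Z: 90 − 2 = 88.
Z = 88 is radium, so the daughter is ²²⁴Ra.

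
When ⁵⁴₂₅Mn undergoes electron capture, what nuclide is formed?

Cr-54

Electron capture: mass number changes by +0, atomic number by -1.
A: 54 = 54; Z: 25 − 1 = 24.
Z = 24 is chromium, so the daughter is ⁵⁴₂₄Cr.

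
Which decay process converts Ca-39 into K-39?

beta-plus decay or electron capture

ΔA = 39 − 39 = 0; ΔZ = 19 − 20 = -1.
A is unchanged and Z drops by 1 — a proton has become a neutron (β⁺ emission or electron capture).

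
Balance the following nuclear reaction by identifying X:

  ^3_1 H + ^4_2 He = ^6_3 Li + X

neutron

Conserve mass number: 3 + 4 = 6 + A, so A = 1.
Conserve atomic number: 1 + 2 = 3 + Z, so Z = 0.
A = 1 and Z = 0 is ^1_0 n — a neutron.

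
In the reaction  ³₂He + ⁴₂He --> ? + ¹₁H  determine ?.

Conserve mass number: 3 + 4 = A + 1, so A = 6.
Conserve atomic number: 2 + 2 = Z + 1, so Z = 3.
Z = 3 is lithium, so the species is ⁶₃Li.

Li-6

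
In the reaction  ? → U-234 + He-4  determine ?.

Conserve mass number: A = 234 + 4, so A = 238.
Conserve atomic number: Z = 92 + 2, so Z = 94.
Z = 94 is plutonium, so the species is Pu-238.

Pu-238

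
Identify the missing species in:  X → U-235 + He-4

Conserve mass number: A = 235 + 4, so A = 239.
Conserve atomic number: Z = 92 + 2, so Z = 94.
Z = 94 is plutonium, so the species is Pu-239.

Pu-239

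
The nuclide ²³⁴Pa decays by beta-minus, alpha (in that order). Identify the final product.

Th-230

Start: (A, Z) = (234, 91).
After β⁻: (234, 92).
After α: (230, 90).
Z = 90 is thorium.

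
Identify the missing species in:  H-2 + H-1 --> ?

Conserve mass number: 2 + 1 = A, so A = 3.
Conserve atomic number: 1 + 1 = Z, so Z = 2.
Z = 2 is helium, so the species is He-3.

He-3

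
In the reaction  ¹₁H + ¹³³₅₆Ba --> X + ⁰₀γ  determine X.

La-134

Conserve mass number: 1 + 133 = A + 0, so A = 134.
Conserve atomic number: 1 + 56 = Z + 0, so Z = 57.
Z = 57 is lanthanum, so the species is ¹³⁴₅₇La.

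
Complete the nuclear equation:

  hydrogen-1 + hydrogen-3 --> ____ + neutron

He-3

Conserve mass number: 1 + 3 = A + 1, so A = 3.
Conserve atomic number: 1 + 1 = Z + 0, so Z = 2.
Z = 2 is helium, so the species is helium-3.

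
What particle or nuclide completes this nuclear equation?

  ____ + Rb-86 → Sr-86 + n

Conserve mass number: A + 86 = 86 + 1, so A = 1.
Conserve atomic number: Z + 37 = 38 + 0, so Z = 1.
A = 1 and Z = 1 is H-1 — a proton.

proton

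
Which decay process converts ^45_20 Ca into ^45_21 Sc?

beta-minus decay

ΔA = 45 − 45 = 0; ΔZ = 21 − 20 = +1.
A is unchanged and Z rises by 1 — a neutron has become a proton (β⁻ decay).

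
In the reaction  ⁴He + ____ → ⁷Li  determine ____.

triton

Conserve mass number: 4 + A = 7, so A = 3.
Conserve atomic number: 2 + Z = 3, so Z = 1.
A = 3 and Z = 1 is ³H — a triton.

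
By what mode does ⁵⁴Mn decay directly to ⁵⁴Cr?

beta-plus decay or electron capture

ΔA = 54 − 54 = 0; ΔZ = 24 − 25 = -1.
A is unchanged and Z drops by 1 — a proton has become a neutron (β⁺ emission or electron capture).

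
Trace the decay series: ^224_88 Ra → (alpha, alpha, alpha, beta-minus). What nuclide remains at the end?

Start: (A, Z) = (224, 88).
After α: (220, 86).
After α: (216, 84).
After α: (212, 82).
After β⁻: (212, 83).
Z = 83 is bismuth.

Bi-212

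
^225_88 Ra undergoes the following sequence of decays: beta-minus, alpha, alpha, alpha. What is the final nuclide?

Start: (A, Z) = (225, 88).
After β⁻: (225, 89).
After α: (221, 87).
After α: (217, 85).
After α: (213, 83).
Z = 83 is bismuth.

Bi-213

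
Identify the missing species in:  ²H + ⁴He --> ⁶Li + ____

Conserve mass number: 2 + 4 = 6 + A, so A = 0.
Conserve atomic number: 1 + 2 = 3 + Z, so Z = 0.
A = 0 and Z = 0 is γ — a gamma ray.

gamma ray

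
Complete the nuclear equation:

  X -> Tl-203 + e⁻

Hg-203

Conserve mass number: A = 203 + 0, so A = 203.
Conserve atomic number: Z = 81 − 1, so Z = 80.
Z = 80 is mercury, so the species is Hg-203.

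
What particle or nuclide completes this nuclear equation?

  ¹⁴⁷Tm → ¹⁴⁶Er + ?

Conserve mass number: 147 = 146 + A, so A = 1.
Conserve atomic number: 69 = 68 + Z, so Z = 1.
A = 1 and Z = 1 is ¹H — a proton.

proton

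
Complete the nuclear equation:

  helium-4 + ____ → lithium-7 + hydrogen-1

alpha particle

Conserve mass number: 4 + A = 7 + 1, so A = 4.
Conserve atomic number: 2 + Z = 3 + 1, so Z = 2.
A = 4 and Z = 2 is helium-4 — an alpha particle.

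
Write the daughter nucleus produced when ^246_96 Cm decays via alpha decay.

Alpha decay: mass number changes by -4, atomic number by -2.
A: 246 − 4 = 242; Z: 96 − 2 = 94.
Z = 94 is plutonium, so the daughter is ^242_94 Pu.

Pu-242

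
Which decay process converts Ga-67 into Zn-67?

ΔA = 67 − 67 = 0; ΔZ = 30 − 31 = -1.
A is unchanged and Z drops by 1 — a proton has become a neutron (β⁺ emission or electron capture).

beta-plus decay or electron capture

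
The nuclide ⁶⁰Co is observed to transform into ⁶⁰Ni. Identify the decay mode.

beta-minus decay

ΔA = 60 − 60 = 0; ΔZ = 28 − 27 = +1.
A is unchanged and Z rises by 1 — a neutron has become a proton (β⁻ decay).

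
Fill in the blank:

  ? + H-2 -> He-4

deuteron

Conserve mass number: A + 2 = 4, so A = 2.
Conserve atomic number: Z + 1 = 2, so Z = 1.
A = 2 and Z = 1 is H-2 — a deuteron.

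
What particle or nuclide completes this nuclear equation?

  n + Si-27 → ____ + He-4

Conserve mass number: 1 + 27 = A + 4, so A = 24.
Conserve atomic number: 0 + 14 = Z + 2, so Z = 12.
Z = 12 is magnesium, so the species is Mg-24.

Mg-24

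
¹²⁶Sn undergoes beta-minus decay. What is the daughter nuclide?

Beta-minus decay: mass number changes by +0, atomic number by +1.
A: 126 = 126; Z: 50 + 1 = 51.
Z = 51 is antimony, so the daughter is ¹²⁶Sb.

Sb-126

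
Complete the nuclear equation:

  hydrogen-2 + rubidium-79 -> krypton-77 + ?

Conserve mass number: 2 + 79 = 77 + A, so A = 4.
Conserve atomic number: 1 + 37 = 36 + Z, so Z = 2.
A = 4 and Z = 2 is helium-4 — an alpha particle.

alpha particle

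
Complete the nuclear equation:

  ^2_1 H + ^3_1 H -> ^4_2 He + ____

Conserve mass number: 2 + 3 = 4 + A, so A = 1.
Conserve atomic number: 1 + 1 = 2 + Z, so Z = 0.
A = 1 and Z = 0 is ^1_0 n — a neutron.

neutron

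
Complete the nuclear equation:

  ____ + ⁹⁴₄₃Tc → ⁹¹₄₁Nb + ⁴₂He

Conserve mass number: A + 94 = 91 + 4, so A = 1.
Conserve atomic number: Z + 43 = 41 + 2, so Z = 0.
A = 1 and Z = 0 is ¹₀n — a neutron.

neutron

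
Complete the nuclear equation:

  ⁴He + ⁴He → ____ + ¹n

Be-7

Conserve mass number: 4 + 4 = A + 1, so A = 7.
Conserve atomic number: 2 + 2 = Z + 0, so Z = 4.
Z = 4 is beryllium, so the species is ⁷Be.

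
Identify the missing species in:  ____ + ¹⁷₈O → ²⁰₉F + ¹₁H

Conserve mass number: A + 17 = 20 + 1, so A = 4.
Conserve atomic number: Z + 8 = 9 + 1, so Z = 2.
A = 4 and Z = 2 is ⁴₂He — an alpha particle.

alpha particle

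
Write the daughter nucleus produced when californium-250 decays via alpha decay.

Alpha decay: mass number changes by -4, atomic number by -2.
A: 250 − 4 = 246; Z: 98 − 2 = 96.
Z = 96 is curium, so the daughter is curium-246.

Cm-246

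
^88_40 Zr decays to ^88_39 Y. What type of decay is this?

ΔA = 88 − 88 = 0; ΔZ = 39 − 40 = -1.
A is unchanged and Z drops by 1 — a proton has become a neutron (β⁺ emission or electron capture).

beta-plus decay or electron capture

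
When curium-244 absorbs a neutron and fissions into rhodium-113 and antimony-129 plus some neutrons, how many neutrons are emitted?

Conserve mass number: 245 = 113 + 129 + k, so k = 245 − 242 = 3.
Check atomic number: 96 = 45 + 51 + 0 = 96. ✓

3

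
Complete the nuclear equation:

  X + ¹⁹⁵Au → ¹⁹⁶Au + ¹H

Conserve mass number: A + 195 = 196 + 1, so A = 2.
Conserve atomic number: Z + 79 = 79 + 1, so Z = 1.
A = 2 and Z = 1 is ²H — a deuteron.

deuteron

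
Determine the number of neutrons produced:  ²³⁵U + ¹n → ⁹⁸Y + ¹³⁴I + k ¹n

4

Conserve mass number: 236 = 98 + 134 + k, so k = 236 − 232 = 4.
Check atomic number: 92 = 39 + 53 + 0 = 92. ✓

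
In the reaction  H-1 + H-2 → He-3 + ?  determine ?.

Conserve mass number: 1 + 2 = 3 + A, so A = 0.
Conserve atomic number: 1 + 1 = 2 + Z, so Z = 0.
A = 0 and Z = 0 is γ — a gamma ray.

gamma ray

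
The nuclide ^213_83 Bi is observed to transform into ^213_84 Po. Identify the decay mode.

beta-minus decay

ΔA = 213 − 213 = 0; ΔZ = 84 − 83 = +1.
A is unchanged and Z rises by 1 — a neutron has become a proton (β⁻ decay).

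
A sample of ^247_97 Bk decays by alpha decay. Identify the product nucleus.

Alpha decay: mass number changes by -4, atomic number by -2.
A: 247 − 4 = 243; Z: 97 − 2 = 95.
Z = 95 is americium, so the daughter is ^243_95 Am.

Am-243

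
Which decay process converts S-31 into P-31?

ΔA = 31 − 31 = 0; ΔZ = 15 − 16 = -1.
A is unchanged and Z drops by 1 — a proton has become a neutron (β⁺ emission or electron capture).

beta-plus decay or electron capture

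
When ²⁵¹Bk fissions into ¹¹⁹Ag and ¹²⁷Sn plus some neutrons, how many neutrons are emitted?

Conserve mass number: 251 = 119 + 127 + k, so k = 251 − 246 = 5.
Check atomic number: 97 = 47 + 50 + 0 = 97. ✓

5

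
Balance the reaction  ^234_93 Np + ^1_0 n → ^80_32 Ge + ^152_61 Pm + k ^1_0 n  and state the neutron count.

Conserve mass number: 235 = 80 + 152 + k, so k = 235 − 232 = 3.
Check atomic number: 93 = 32 + 61 + 0 = 93. ✓

3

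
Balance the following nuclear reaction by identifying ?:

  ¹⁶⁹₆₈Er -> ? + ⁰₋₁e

Tm-169

Conserve mass number: 169 = A + 0, so A = 169.
Conserve atomic number: 68 = Z − 1, so Z = 69.
Z = 69 is thulium, so the species is ¹⁶⁹₆₉Tm.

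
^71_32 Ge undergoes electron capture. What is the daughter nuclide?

Electron capture: mass number changes by +0, atomic number by -1.
A: 71 = 71; Z: 32 − 1 = 31.
Z = 31 is gallium, so the daughter is ^71_31 Ga.

Ga-71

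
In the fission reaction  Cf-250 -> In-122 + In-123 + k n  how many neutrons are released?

Conserve mass number: 250 = 122 + 123 + k, so k = 250 − 245 = 5.
Check atomic number: 98 = 49 + 49 + 0 = 98. ✓

5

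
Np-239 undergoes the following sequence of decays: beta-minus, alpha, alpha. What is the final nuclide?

Th-231

Start: (A, Z) = (239, 93).
After β⁻: (239, 94).
After α: (235, 92).
After α: (231, 90).
Z = 90 is thorium.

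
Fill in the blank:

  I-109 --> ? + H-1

Te-108

Conserve mass number: 109 = A + 1, so A = 108.
Conserve atomic number: 53 = Z + 1, so Z = 52.
Z = 52 is tellurium, so the species is Te-108.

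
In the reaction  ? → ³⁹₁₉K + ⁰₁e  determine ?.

Ca-39

Conserve mass number: A = 39 + 0, so A = 39.
Conserve atomic number: Z = 19 + 1, so Z = 20.
Z = 20 is calcium, so the species is ³⁹₂₀Ca.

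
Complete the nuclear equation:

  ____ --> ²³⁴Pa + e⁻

Th-234

Conserve mass number: A = 234 + 0, so A = 234.
Conserve atomic number: Z = 91 − 1, so Z = 90.
Z = 90 is thorium, so the species is ²³⁴Th.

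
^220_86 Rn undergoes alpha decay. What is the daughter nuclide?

Alpha decay: mass number changes by -4, atomic number by -2.
A: 220 − 4 = 216; Z: 86 − 2 = 84.
Z = 84 is polonium, so the daughter is ^216_84 Po.

Po-216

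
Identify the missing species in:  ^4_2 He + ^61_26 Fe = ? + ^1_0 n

Ni-64

Conserve mass number: 4 + 61 = A + 1, so A = 64.
Conserve atomic number: 2 + 26 = Z + 0, so Z = 28.
Z = 28 is nickel, so the species is ^64_28 Ni.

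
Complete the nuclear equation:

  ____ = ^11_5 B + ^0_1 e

C-11

Conserve mass number: A = 11 + 0, so A = 11.
Conserve atomic number: Z = 5 + 1, so Z = 6.
Z = 6 is carbon, so the species is ^11_6 C.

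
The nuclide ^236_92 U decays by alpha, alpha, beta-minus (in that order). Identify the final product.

Ac-228

Start: (A, Z) = (236, 92).
After α: (232, 90).
After α: (228, 88).
After β⁻: (228, 89).
Z = 89 is actinium.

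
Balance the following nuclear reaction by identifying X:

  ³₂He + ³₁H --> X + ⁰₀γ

Conserve mass number: 3 + 3 = A + 0, so A = 6.
Conserve atomic number: 2 + 1 = Z + 0, so Z = 3.
Z = 3 is lithium, so the species is ⁶₃Li.

Li-6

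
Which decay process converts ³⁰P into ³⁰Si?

ΔA = 30 − 30 = 0; ΔZ = 14 − 15 = -1.
A is unchanged and Z drops by 1 — a proton has become a neutron (β⁺ emission or electron capture).

beta-plus decay or electron capture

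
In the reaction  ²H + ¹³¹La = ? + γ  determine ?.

Conserve mass number: 2 + 131 = A + 0, so A = 133.
Conserve atomic number: 1 + 57 = Z + 0, so Z = 58.
Z = 58 is cerium, so the species is ¹³³Ce.

Ce-133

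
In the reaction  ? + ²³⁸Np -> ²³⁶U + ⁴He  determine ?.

deuteron

Conserve mass number: A + 238 = 236 + 4, so A = 2.
Conserve atomic number: Z + 93 = 92 + 2, so Z = 1.
A = 2 and Z = 1 is ²H — a deuteron.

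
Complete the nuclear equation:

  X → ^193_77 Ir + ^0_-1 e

Os-193

Conserve mass number: A = 193 + 0, so A = 193.
Conserve atomic number: Z = 77 − 1, so Z = 76.
Z = 76 is osmium, so the species is ^193_76 Os.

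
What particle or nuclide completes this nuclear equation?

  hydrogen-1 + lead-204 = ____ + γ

Bi-205

Conserve mass number: 1 + 204 = A + 0, so A = 205.
Conserve atomic number: 1 + 82 = Z + 0, so Z = 83.
Z = 83 is bismuth, so the species is bismuth-205.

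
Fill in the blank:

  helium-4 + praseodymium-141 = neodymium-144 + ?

Conserve mass number: 4 + 141 = 144 + A, so A = 1.
Conserve atomic number: 2 + 59 = 60 + Z, so Z = 1.
A = 1 and Z = 1 is hydrogen-1 — a proton.

proton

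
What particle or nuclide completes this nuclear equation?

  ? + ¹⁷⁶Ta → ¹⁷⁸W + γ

Conserve mass number: A + 176 = 178 + 0, so A = 2.
Conserve atomic number: Z + 73 = 74 + 0, so Z = 1.
A = 2 and Z = 1 is ²H — a deuteron.

deuteron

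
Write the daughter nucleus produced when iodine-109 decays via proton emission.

Proton emission: mass number changes by -1, atomic number by -1.
A: 109 − 1 = 108; Z: 53 − 1 = 52.
Z = 52 is tellurium, so the daughter is tellurium-108.

Te-108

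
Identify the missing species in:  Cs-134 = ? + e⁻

Conserve mass number: 134 = A + 0, so A = 134.
Conserve atomic number: 55 = Z − 1, so Z = 56.
Z = 56 is barium, so the species is Ba-134.

Ba-134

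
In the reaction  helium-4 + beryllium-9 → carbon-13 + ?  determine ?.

gamma ray

Conserve mass number: 4 + 9 = 13 + A, so A = 0.
Conserve atomic number: 2 + 4 = 6 + Z, so Z = 0.
A = 0 and Z = 0 is γ — a gamma ray.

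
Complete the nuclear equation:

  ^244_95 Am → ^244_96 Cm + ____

beta-minus particle

Conserve mass number: 244 = 244 + A, so A = 0.
Conserve atomic number: 95 = 96 + Z, so Z = -1.
A = 0 and Z = -1 is ^0_-1 e — a beta-minus particle.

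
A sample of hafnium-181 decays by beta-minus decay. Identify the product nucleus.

Ta-181

Beta-minus decay: mass number changes by +0, atomic number by +1.
A: 181 = 181; Z: 72 + 1 = 73.
Z = 73 is tantalum, so the daughter is tantalum-181.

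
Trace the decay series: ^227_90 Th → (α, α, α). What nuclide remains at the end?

Start: (A, Z) = (227, 90).
After α: (223, 88).
After α: (219, 86).
After α: (215, 84).
Z = 84 is polonium.

Po-215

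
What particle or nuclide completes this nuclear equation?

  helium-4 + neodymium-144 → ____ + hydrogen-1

Conserve mass number: 4 + 144 = A + 1, so A = 147.
Conserve atomic number: 2 + 60 = Z + 1, so Z = 61.
Z = 61 is promethium, so the species is promethium-147.

Pm-147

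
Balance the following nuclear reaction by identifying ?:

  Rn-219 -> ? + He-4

Conserve mass number: 219 = A + 4, so A = 215.
Conserve atomic number: 86 = Z + 2, so Z = 84.
Z = 84 is polonium, so the species is Po-215.

Po-215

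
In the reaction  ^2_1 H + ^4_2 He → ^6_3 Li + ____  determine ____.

Conserve mass number: 2 + 4 = 6 + A, so A = 0.
Conserve atomic number: 1 + 2 = 3 + Z, so Z = 0.
A = 0 and Z = 0 is ^0_0 γ — a gamma ray.

gamma ray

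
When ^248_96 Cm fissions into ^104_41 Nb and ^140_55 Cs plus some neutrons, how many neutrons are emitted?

Conserve mass number: 248 = 104 + 140 + k, so k = 248 − 244 = 4.
Check atomic number: 96 = 41 + 55 + 0 = 96. ✓

4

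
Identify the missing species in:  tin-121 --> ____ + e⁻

Conserve mass number: 121 = A + 0, so A = 121.
Conserve atomic number: 50 = Z − 1, so Z = 51.
Z = 51 is antimony, so the species is antimony-121.

Sb-121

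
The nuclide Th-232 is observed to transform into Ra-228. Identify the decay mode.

alpha decay

ΔA = 228 − 232 = -4; ΔZ = 88 − 90 = -2.
A drops by 4 and Z drops by 2 — the signature of alpha emission.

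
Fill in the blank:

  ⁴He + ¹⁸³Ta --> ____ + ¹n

Re-186

Conserve mass number: 4 + 183 = A + 1, so A = 186.
Conserve atomic number: 2 + 73 = Z + 0, so Z = 75.
Z = 75 is rhenium, so the species is ¹⁸⁶Re.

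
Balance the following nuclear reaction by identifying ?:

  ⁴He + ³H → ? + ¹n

Li-6

Conserve mass number: 4 + 3 = A + 1, so A = 6.
Conserve atomic number: 2 + 1 = Z + 0, so Z = 3.
Z = 3 is lithium, so the species is ⁶Li.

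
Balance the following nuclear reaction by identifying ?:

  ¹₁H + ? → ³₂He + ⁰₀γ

deuteron

Conserve mass number: 1 + A = 3 + 0, so A = 2.
Conserve atomic number: 1 + Z = 2 + 0, so Z = 1.
A = 2 and Z = 1 is ²₁H — a deuteron.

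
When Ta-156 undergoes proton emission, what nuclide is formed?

Proton emission: mass number changes by -1, atomic number by -1.
A: 156 − 1 = 155; Z: 73 − 1 = 72.
Z = 72 is hafnium, so the daughter is Hf-155.

Hf-155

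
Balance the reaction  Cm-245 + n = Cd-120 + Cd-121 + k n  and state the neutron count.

Conserve mass number: 246 = 120 + 121 + k, so k = 246 − 241 = 5.
Check atomic number: 96 = 48 + 48 + 0 = 96. ✓

5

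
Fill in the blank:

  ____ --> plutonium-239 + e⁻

Np-239

Conserve mass number: A = 239 + 0, so A = 239.
Conserve atomic number: Z = 94 − 1, so Z = 93.
Z = 93 is neptunium, so the species is neptunium-239.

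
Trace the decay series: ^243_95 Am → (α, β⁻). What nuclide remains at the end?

Start: (A, Z) = (243, 95).
After α: (239, 93).
After β⁻: (239, 94).
Z = 94 is plutonium.

Pu-239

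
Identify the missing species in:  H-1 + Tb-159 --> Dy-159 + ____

neutron

Conserve mass number: 1 + 159 = 159 + A, so A = 1.
Conserve atomic number: 1 + 65 = 66 + Z, so Z = 0.
A = 1 and Z = 0 is n — a neutron.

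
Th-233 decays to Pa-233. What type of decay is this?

ΔA = 233 − 233 = 0; ΔZ = 91 − 90 = +1.
A is unchanged and Z rises by 1 — a neutron has become a proton (β⁻ decay).

beta-minus decay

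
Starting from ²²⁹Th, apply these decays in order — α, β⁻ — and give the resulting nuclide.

Ac-225

Start: (A, Z) = (229, 90).
After α: (225, 88).
After β⁻: (225, 89).
Z = 89 is actinium.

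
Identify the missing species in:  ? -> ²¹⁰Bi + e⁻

Conserve mass number: A = 210 + 0, so A = 210.
Conserve atomic number: Z = 83 − 1, so Z = 82.
Z = 82 is lead, so the species is ²¹⁰Pb.

Pb-210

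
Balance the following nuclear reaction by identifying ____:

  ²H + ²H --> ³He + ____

neutron

Conserve mass number: 2 + 2 = 3 + A, so A = 1.
Conserve atomic number: 1 + 1 = 2 + Z, so Z = 0.
A = 1 and Z = 0 is ¹n — a neutron.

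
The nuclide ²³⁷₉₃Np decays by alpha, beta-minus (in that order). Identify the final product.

U-233

Start: (A, Z) = (237, 93).
After α: (233, 91).
After β⁻: (233, 92).
Z = 92 is uranium.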